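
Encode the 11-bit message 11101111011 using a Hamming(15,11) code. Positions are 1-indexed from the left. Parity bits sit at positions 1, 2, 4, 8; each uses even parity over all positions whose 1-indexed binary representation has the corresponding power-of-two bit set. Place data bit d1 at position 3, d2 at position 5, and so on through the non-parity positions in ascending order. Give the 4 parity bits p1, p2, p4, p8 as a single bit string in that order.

1010

Place data bits at non-power-of-two positions: b3=1, b5=1, b6=1, b7=0, b9=1, b10=1, b11=1, b12=1, b13=0, b14=1, b15=1.
p1 = XOR of data positions {3,5,7,9,11,13,15} = 1⊕1⊕0⊕1⊕1⊕0⊕1 = 1
p2 = XOR of data positions {3,6,7,10,11,14,15} = 1⊕1⊕0⊕1⊕1⊕1⊕1 = 0
p4 = XOR of data positions {5,6,7,12,13,14,15} = 1⊕1⊕0⊕1⊕0⊕1⊕1 = 1
p8 = XOR of data positions {9,10,11,12,13,14,15} = 1⊕1⊕1⊕1⊕0⊕1⊕1 = 0
Parity bits p1,p2,p4,p8 = 1010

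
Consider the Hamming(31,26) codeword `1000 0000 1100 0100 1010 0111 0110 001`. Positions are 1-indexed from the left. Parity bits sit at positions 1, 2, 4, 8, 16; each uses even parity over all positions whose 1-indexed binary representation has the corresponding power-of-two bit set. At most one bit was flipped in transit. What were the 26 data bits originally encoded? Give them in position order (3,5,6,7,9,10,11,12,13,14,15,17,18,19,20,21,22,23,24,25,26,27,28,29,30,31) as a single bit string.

s1: b1⊕b3⊕b5⊕b7⊕b9⊕b11⊕b13⊕b15⊕b17⊕b19⊕b21⊕b23⊕b25⊕b27⊕b29⊕b31 = 1⊕0⊕0⊕0⊕1⊕0⊕0⊕0⊕1⊕1⊕0⊕1⊕0⊕1⊕0⊕1 = 1
s2: b2⊕b3⊕b6⊕b7⊕b10⊕b11⊕b14⊕b15⊕b18⊕b19⊕b22⊕b23⊕b26⊕b27⊕b30⊕b31 = 0⊕0⊕0⊕0⊕1⊕0⊕1⊕0⊕0⊕1⊕1⊕1⊕1⊕1⊕0⊕1 = 0
s4: b4⊕b5⊕b6⊕b7⊕b12⊕b13⊕b14⊕b15⊕b20⊕b21⊕b22⊕b23⊕b28⊕b29⊕b30⊕b31 = 0⊕0⊕0⊕0⊕0⊕0⊕1⊕0⊕0⊕0⊕1⊕1⊕0⊕0⊕0⊕1 = 0
s8: b8⊕b9⊕b10⊕b11⊕b12⊕b13⊕b14⊕b15⊕b24⊕b25⊕b26⊕b27⊕b28⊕b29⊕b30⊕b31 = 0⊕1⊕1⊕0⊕0⊕0⊕1⊕0⊕1⊕0⊕1⊕1⊕0⊕0⊕0⊕1 = 1
s16: b16⊕b17⊕b18⊕b19⊕b20⊕b21⊕b22⊕b23⊕b24⊕b25⊕b26⊕b27⊕b28⊕b29⊕b30⊕b31 = 0⊕1⊕0⊕1⊕0⊕0⊕1⊕1⊕1⊕0⊕1⊕1⊕0⊕0⊕0⊕1 = 0
Syndrome (s16...s1) = 01001 → position 9.
Flip bit 9: corrected codeword = 1000000001000100101001110110001
Data bits at positions 3,5,6,7,9,10,11,12,13,14,15,17,18,19,20,21,22,23,24,25,26,27,28,29,30,31: 00000100010101001110110001

00000100010101001110110001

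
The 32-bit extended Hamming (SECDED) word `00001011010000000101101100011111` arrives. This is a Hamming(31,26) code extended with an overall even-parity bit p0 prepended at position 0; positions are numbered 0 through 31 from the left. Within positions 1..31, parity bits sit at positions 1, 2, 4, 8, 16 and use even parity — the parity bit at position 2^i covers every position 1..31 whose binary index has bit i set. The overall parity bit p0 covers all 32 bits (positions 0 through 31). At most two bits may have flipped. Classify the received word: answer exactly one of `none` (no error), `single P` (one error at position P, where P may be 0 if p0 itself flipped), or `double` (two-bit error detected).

s1: b1⊕b3⊕b5⊕b7⊕b9⊕b11⊕b13⊕b15⊕b17⊕b19⊕b21⊕b23⊕b25⊕b27⊕b29⊕b31 = 0⊕0⊕0⊕1⊕1⊕0⊕0⊕0⊕1⊕1⊕0⊕1⊕0⊕1⊕1⊕1 = 0
s2: b2⊕b3⊕b6⊕b7⊕b10⊕b11⊕b14⊕b15⊕b18⊕b19⊕b22⊕b23⊕b26⊕b27⊕b30⊕b31 = 0⊕0⊕1⊕1⊕0⊕0⊕0⊕0⊕0⊕1⊕1⊕1⊕0⊕1⊕1⊕1 = 0
s4: b4⊕b5⊕b6⊕b7⊕b12⊕b13⊕b14⊕b15⊕b20⊕b21⊕b22⊕b23⊕b28⊕b29⊕b30⊕b31 = 1⊕0⊕1⊕1⊕0⊕0⊕0⊕0⊕1⊕0⊕1⊕1⊕1⊕1⊕1⊕1 = 0
s8: b8⊕b9⊕b10⊕b11⊕b12⊕b13⊕b14⊕b15⊕b24⊕b25⊕b26⊕b27⊕b28⊕b29⊕b30⊕b31 = 0⊕1⊕0⊕0⊕0⊕0⊕0⊕0⊕0⊕0⊕0⊕1⊕1⊕1⊕1⊕1 = 0
s16: b16⊕b17⊕b18⊕b19⊕b20⊕b21⊕b22⊕b23⊕b24⊕b25⊕b26⊕b27⊕b28⊕b29⊕b30⊕b31 = 0⊕1⊕0⊕1⊕1⊕0⊕1⊕1⊕0⊕0⊕0⊕1⊕1⊕1⊕1⊕1 = 0
Syndrome (s16...s1) = 00000 → position 0 (no error).
Overall parity (XOR of all 32 bits, including p0): 0⊕0⊕0⊕0⊕1⊕0⊕1⊕1⊕0⊕1⊕0⊕0⊕0⊕0⊕0⊕0⊕0⊕1⊕0⊕1⊕1⊕0⊕1⊕1⊕0⊕0⊕0⊕1⊕1⊕1⊕1⊕1 = 0
Overall=0, syndrome position=0 → no error.

none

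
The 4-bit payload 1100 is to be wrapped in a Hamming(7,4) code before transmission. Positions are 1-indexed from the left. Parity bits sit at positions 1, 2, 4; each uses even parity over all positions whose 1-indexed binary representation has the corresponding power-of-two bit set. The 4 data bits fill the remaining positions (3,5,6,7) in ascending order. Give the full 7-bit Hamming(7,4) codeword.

Place data bits at non-power-of-two positions: b3=1, b5=1, b6=0, b7=0.
p1 = XOR of data positions {3,5,7} = 1⊕1⊕0 = 0
p2 = XOR of data positions {3,6,7} = 1⊕0⊕0 = 1
p4 = XOR of data positions {5,6,7} = 1⊕0⊕0 = 1
Codeword b1..b7 = 0111100

0111100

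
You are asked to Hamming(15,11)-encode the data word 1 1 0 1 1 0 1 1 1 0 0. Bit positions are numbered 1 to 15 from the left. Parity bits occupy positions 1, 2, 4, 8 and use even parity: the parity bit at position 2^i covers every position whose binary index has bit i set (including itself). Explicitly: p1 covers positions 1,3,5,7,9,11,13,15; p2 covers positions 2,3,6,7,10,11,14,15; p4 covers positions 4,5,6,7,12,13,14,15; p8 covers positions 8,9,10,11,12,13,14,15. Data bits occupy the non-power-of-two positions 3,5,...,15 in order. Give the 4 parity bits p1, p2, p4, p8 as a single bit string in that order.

0100

Place data bits at non-power-of-two positions: b3=1, b5=1, b6=0, b7=1, b9=1, b10=0, b11=1, b12=1, b13=1, b14=0, b15=0.
p1 = XOR of data positions {3,5,7,9,11,13,15} = 1⊕1⊕1⊕1⊕1⊕1⊕0 = 0
p2 = XOR of data positions {3,6,7,10,11,14,15} = 1⊕0⊕1⊕0⊕1⊕0⊕0 = 1
p4 = XOR of data positions {5,6,7,12,13,14,15} = 1⊕0⊕1⊕1⊕1⊕0⊕0 = 0
p8 = XOR of data positions {9,10,11,12,13,14,15} = 1⊕0⊕1⊕1⊕1⊕0⊕0 = 0
Parity bits p1,p2,p4,p8 = 0100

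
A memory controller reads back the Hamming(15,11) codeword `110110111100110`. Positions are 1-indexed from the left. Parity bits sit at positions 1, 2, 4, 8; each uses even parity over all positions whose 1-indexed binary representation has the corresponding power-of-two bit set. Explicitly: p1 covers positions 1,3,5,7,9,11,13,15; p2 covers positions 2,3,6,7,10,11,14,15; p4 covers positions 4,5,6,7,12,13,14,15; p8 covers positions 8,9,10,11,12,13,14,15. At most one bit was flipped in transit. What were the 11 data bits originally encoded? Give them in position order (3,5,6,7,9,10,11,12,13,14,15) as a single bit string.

s1: b1⊕b3⊕b5⊕b7⊕b9⊕b11⊕b13⊕b15 = 1⊕0⊕1⊕1⊕1⊕0⊕1⊕0 = 1
s2: b2⊕b3⊕b6⊕b7⊕b10⊕b11⊕b14⊕b15 = 1⊕0⊕0⊕1⊕1⊕0⊕1⊕0 = 0
s4: b4⊕b5⊕b6⊕b7⊕b12⊕b13⊕b14⊕b15 = 1⊕1⊕0⊕1⊕0⊕1⊕1⊕0 = 1
s8: b8⊕b9⊕b10⊕b11⊕b12⊕b13⊕b14⊕b15 = 1⊕1⊕1⊕0⊕0⊕1⊕1⊕0 = 1
Syndrome (s8...s1) = 1101 → position 13.
Flip bit 13: corrected codeword = 110110111100010
Data bits at positions 3,5,6,7,9,10,11,12,13,14,15: 01011100010

01011100010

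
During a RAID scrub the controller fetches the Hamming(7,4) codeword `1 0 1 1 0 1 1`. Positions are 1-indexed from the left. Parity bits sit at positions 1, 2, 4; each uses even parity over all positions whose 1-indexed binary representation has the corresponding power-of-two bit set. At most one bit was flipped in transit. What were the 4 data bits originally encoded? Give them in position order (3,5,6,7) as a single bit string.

s1: b1⊕b3⊕b5⊕b7 = 1⊕1⊕0⊕1 = 1
s2: b2⊕b3⊕b6⊕b7 = 0⊕1⊕1⊕1 = 1
s4: b4⊕b5⊕b6⊕b7 = 1⊕0⊕1⊕1 = 1
Syndrome (s4...s1) = 111 → position 7.
Flip bit 7: corrected codeword = 1011010
Data bits at positions 3,5,6,7: 1010

1010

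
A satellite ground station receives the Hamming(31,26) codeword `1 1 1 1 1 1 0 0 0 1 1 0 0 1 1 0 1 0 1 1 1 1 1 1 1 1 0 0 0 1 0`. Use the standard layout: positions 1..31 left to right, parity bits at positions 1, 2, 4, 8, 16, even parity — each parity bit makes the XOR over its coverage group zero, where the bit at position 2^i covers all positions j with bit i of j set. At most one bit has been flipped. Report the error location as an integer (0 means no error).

0

s1: b1⊕b3⊕b5⊕b7⊕b9⊕b11⊕b13⊕b15⊕b17⊕b19⊕b21⊕b23⊕b25⊕b27⊕b29⊕b31 = 1⊕1⊕1⊕0⊕0⊕1⊕0⊕1⊕1⊕1⊕1⊕1⊕1⊕0⊕0⊕0 = 0
s2: b2⊕b3⊕b6⊕b7⊕b10⊕b11⊕b14⊕b15⊕b18⊕b19⊕b22⊕b23⊕b26⊕b27⊕b30⊕b31 = 1⊕1⊕1⊕0⊕1⊕1⊕1⊕1⊕0⊕1⊕1⊕1⊕1⊕0⊕1⊕0 = 0
s4: b4⊕b5⊕b6⊕b7⊕b12⊕b13⊕b14⊕b15⊕b20⊕b21⊕b22⊕b23⊕b28⊕b29⊕b30⊕b31 = 1⊕1⊕1⊕0⊕0⊕0⊕1⊕1⊕1⊕1⊕1⊕1⊕0⊕0⊕1⊕0 = 0
s8: b8⊕b9⊕b10⊕b11⊕b12⊕b13⊕b14⊕b15⊕b24⊕b25⊕b26⊕b27⊕b28⊕b29⊕b30⊕b31 = 0⊕0⊕1⊕1⊕0⊕0⊕1⊕1⊕1⊕1⊕1⊕0⊕0⊕0⊕1⊕0 = 0
s16: b16⊕b17⊕b18⊕b19⊕b20⊕b21⊕b22⊕b23⊕b24⊕b25⊕b26⊕b27⊕b28⊕b29⊕b30⊕b31 = 0⊕1⊕0⊕1⊕1⊕1⊕1⊕1⊕1⊕1⊕1⊕0⊕0⊕0⊕1⊕0 = 0
Syndrome (s16...s1) = 00000 → position 0 (no error).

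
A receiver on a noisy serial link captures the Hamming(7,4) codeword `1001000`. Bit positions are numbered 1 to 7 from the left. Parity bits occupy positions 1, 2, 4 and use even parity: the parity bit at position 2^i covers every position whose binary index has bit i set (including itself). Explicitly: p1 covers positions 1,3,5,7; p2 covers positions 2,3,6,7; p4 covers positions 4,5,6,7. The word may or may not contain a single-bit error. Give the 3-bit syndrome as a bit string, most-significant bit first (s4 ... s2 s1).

s1: b1⊕b3⊕b5⊕b7 = 1⊕0⊕0⊕0 = 1
s2: b2⊕b3⊕b6⊕b7 = 0⊕0⊕0⊕0 = 0
s4: b4⊕b5⊕b6⊕b7 = 1⊕0⊕0⊕0 = 1
Syndrome (s4...s1) = 101 → position 5.

101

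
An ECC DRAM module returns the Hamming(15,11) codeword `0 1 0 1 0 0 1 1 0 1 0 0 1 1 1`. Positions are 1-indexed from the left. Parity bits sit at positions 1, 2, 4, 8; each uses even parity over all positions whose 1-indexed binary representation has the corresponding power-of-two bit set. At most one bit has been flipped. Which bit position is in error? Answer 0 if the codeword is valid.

s1: b1⊕b3⊕b5⊕b7⊕b9⊕b11⊕b13⊕b15 = 0⊕0⊕0⊕1⊕0⊕0⊕1⊕1 = 1
s2: b2⊕b3⊕b6⊕b7⊕b10⊕b11⊕b14⊕b15 = 1⊕0⊕0⊕1⊕1⊕0⊕1⊕1 = 1
s4: b4⊕b5⊕b6⊕b7⊕b12⊕b13⊕b14⊕b15 = 1⊕0⊕0⊕1⊕0⊕1⊕1⊕1 = 1
s8: b8⊕b9⊕b10⊕b11⊕b12⊕b13⊕b14⊕b15 = 1⊕0⊕1⊕0⊕0⊕1⊕1⊕1 = 1
Syndrome (s8...s1) = 1111 → position 15.

15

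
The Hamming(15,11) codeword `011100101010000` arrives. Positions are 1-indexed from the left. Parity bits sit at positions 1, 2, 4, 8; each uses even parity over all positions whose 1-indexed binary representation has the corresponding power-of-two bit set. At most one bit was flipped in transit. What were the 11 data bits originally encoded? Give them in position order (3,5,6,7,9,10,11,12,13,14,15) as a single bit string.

s1: b1⊕b3⊕b5⊕b7⊕b9⊕b11⊕b13⊕b15 = 0⊕1⊕0⊕1⊕1⊕1⊕0⊕0 = 0
s2: b2⊕b3⊕b6⊕b7⊕b10⊕b11⊕b14⊕b15 = 1⊕1⊕0⊕1⊕0⊕1⊕0⊕0 = 0
s4: b4⊕b5⊕b6⊕b7⊕b12⊕b13⊕b14⊕b15 = 1⊕0⊕0⊕1⊕0⊕0⊕0⊕0 = 0
s8: b8⊕b9⊕b10⊕b11⊕b12⊕b13⊕b14⊕b15 = 0⊕1⊕0⊕1⊕0⊕0⊕0⊕0 = 0
Syndrome (s8...s1) = 0000 → position 0 (no error).
No correction needed.
Data bits at positions 3,5,6,7,9,10,11,12,13,14,15: 10011010000

10011010000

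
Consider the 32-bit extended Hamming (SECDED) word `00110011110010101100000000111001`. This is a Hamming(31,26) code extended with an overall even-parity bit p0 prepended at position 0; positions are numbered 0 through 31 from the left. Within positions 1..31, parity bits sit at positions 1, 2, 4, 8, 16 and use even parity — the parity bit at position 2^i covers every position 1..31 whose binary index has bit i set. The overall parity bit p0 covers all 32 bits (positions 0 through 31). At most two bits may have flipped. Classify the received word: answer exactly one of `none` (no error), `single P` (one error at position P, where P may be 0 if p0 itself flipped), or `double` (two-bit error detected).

none

s1: b1⊕b3⊕b5⊕b7⊕b9⊕b11⊕b13⊕b15⊕b17⊕b19⊕b21⊕b23⊕b25⊕b27⊕b29⊕b31 = 0⊕1⊕0⊕1⊕1⊕0⊕0⊕0⊕1⊕0⊕0⊕0⊕0⊕1⊕0⊕1 = 0
s2: b2⊕b3⊕b6⊕b7⊕b10⊕b11⊕b14⊕b15⊕b18⊕b19⊕b22⊕b23⊕b26⊕b27⊕b30⊕b31 = 1⊕1⊕1⊕1⊕0⊕0⊕1⊕0⊕0⊕0⊕0⊕0⊕1⊕1⊕0⊕1 = 0
s4: b4⊕b5⊕b6⊕b7⊕b12⊕b13⊕b14⊕b15⊕b20⊕b21⊕b22⊕b23⊕b28⊕b29⊕b30⊕b31 = 0⊕0⊕1⊕1⊕1⊕0⊕1⊕0⊕0⊕0⊕0⊕0⊕1⊕0⊕0⊕1 = 0
s8: b8⊕b9⊕b10⊕b11⊕b12⊕b13⊕b14⊕b15⊕b24⊕b25⊕b26⊕b27⊕b28⊕b29⊕b30⊕b31 = 1⊕1⊕0⊕0⊕1⊕0⊕1⊕0⊕0⊕0⊕1⊕1⊕1⊕0⊕0⊕1 = 0
s16: b16⊕b17⊕b18⊕b19⊕b20⊕b21⊕b22⊕b23⊕b24⊕b25⊕b26⊕b27⊕b28⊕b29⊕b30⊕b31 = 1⊕1⊕0⊕0⊕0⊕0⊕0⊕0⊕0⊕0⊕1⊕1⊕1⊕0⊕0⊕1 = 0
Syndrome (s16...s1) = 00000 → position 0 (no error).
Overall parity (XOR of all 32 bits, including p0): 0⊕0⊕1⊕1⊕0⊕0⊕1⊕1⊕1⊕1⊕0⊕0⊕1⊕0⊕1⊕0⊕1⊕1⊕0⊕0⊕0⊕0⊕0⊕0⊕0⊕0⊕1⊕1⊕1⊕0⊕0⊕1 = 0
Overall=0, syndrome position=0 → no error.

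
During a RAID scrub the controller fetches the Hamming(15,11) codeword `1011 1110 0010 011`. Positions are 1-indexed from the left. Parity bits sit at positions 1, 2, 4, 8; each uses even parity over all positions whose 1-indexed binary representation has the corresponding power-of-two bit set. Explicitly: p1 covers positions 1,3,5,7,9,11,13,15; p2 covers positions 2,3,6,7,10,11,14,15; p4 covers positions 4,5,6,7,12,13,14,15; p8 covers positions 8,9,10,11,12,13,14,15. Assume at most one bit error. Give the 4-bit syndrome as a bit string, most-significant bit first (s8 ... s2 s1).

1000

s1: b1⊕b3⊕b5⊕b7⊕b9⊕b11⊕b13⊕b15 = 1⊕1⊕1⊕1⊕0⊕1⊕0⊕1 = 0
s2: b2⊕b3⊕b6⊕b7⊕b10⊕b11⊕b14⊕b15 = 0⊕1⊕1⊕1⊕0⊕1⊕1⊕1 = 0
s4: b4⊕b5⊕b6⊕b7⊕b12⊕b13⊕b14⊕b15 = 1⊕1⊕1⊕1⊕0⊕0⊕1⊕1 = 0
s8: b8⊕b9⊕b10⊕b11⊕b12⊕b13⊕b14⊕b15 = 0⊕0⊕0⊕1⊕0⊕0⊕1⊕1 = 1
Syndrome (s8...s1) = 1000 → position 8.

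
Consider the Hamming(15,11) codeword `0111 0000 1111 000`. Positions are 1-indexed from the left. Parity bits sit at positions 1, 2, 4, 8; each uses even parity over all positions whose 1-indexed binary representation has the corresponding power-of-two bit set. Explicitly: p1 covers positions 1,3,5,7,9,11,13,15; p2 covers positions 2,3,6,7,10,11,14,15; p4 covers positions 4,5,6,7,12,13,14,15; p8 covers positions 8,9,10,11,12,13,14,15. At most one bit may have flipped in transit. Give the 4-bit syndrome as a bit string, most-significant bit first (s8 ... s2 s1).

0001

s1: b1⊕b3⊕b5⊕b7⊕b9⊕b11⊕b13⊕b15 = 0⊕1⊕0⊕0⊕1⊕1⊕0⊕0 = 1
s2: b2⊕b3⊕b6⊕b7⊕b10⊕b11⊕b14⊕b15 = 1⊕1⊕0⊕0⊕1⊕1⊕0⊕0 = 0
s4: b4⊕b5⊕b6⊕b7⊕b12⊕b13⊕b14⊕b15 = 1⊕0⊕0⊕0⊕1⊕0⊕0⊕0 = 0
s8: b8⊕b9⊕b10⊕b11⊕b12⊕b13⊕b14⊕b15 = 0⊕1⊕1⊕1⊕1⊕0⊕0⊕0 = 0
Syndrome (s8...s1) = 0001 → position 1.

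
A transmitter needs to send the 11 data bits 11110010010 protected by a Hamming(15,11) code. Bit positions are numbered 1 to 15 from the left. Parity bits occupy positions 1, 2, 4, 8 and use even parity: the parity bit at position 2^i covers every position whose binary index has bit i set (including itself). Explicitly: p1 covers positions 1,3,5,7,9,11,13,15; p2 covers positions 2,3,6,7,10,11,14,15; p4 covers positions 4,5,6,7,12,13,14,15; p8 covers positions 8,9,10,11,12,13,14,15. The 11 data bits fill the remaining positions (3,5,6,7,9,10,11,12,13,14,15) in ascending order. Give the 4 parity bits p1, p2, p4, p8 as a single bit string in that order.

Place data bits at non-power-of-two positions: b3=1, b5=1, b6=1, b7=1, b9=0, b10=0, b11=1, b12=0, b13=0, b14=1, b15=0.
p1 = XOR of data positions {3,5,7,9,11,13,15} = 1⊕1⊕1⊕0⊕1⊕0⊕0 = 0
p2 = XOR of data positions {3,6,7,10,11,14,15} = 1⊕1⊕1⊕0⊕1⊕1⊕0 = 1
p4 = XOR of data positions {5,6,7,12,13,14,15} = 1⊕1⊕1⊕0⊕0⊕1⊕0 = 0
p8 = XOR of data positions {9,10,11,12,13,14,15} = 0⊕0⊕1⊕0⊕0⊕1⊕0 = 0
Parity bits p1,p2,p4,p8 = 0100

0100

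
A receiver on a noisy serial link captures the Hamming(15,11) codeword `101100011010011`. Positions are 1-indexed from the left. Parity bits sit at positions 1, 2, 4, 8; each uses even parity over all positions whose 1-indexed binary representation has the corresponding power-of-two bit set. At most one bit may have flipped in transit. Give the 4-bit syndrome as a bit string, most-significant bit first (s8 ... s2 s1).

1101

s1: b1⊕b3⊕b5⊕b7⊕b9⊕b11⊕b13⊕b15 = 1⊕1⊕0⊕0⊕1⊕1⊕0⊕1 = 1
s2: b2⊕b3⊕b6⊕b7⊕b10⊕b11⊕b14⊕b15 = 0⊕1⊕0⊕0⊕0⊕1⊕1⊕1 = 0
s4: b4⊕b5⊕b6⊕b7⊕b12⊕b13⊕b14⊕b15 = 1⊕0⊕0⊕0⊕0⊕0⊕1⊕1 = 1
s8: b8⊕b9⊕b10⊕b11⊕b12⊕b13⊕b14⊕b15 = 1⊕1⊕0⊕1⊕0⊕0⊕1⊕1 = 1
Syndrome (s8...s1) = 1101 → position 13.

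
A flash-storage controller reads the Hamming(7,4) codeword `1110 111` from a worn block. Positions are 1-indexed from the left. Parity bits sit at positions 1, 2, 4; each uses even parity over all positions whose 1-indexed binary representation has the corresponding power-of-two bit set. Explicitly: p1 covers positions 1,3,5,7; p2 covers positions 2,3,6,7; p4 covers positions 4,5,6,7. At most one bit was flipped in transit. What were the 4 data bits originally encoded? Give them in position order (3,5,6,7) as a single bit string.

s1: b1⊕b3⊕b5⊕b7 = 1⊕1⊕1⊕1 = 0
s2: b2⊕b3⊕b6⊕b7 = 1⊕1⊕1⊕1 = 0
s4: b4⊕b5⊕b6⊕b7 = 0⊕1⊕1⊕1 = 1
Syndrome (s4...s1) = 100 → position 4.
Flip bit 4: corrected codeword = 1111111
Data bits at positions 3,5,6,7: 1111

1111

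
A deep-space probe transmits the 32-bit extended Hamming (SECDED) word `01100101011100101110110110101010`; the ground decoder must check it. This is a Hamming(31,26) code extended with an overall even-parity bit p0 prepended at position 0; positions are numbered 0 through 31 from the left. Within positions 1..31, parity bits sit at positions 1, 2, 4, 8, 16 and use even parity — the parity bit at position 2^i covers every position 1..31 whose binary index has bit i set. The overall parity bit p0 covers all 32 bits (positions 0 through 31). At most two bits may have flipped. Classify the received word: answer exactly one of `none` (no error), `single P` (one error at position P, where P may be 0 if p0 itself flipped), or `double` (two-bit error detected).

s1: b1⊕b3⊕b5⊕b7⊕b9⊕b11⊕b13⊕b15⊕b17⊕b19⊕b21⊕b23⊕b25⊕b27⊕b29⊕b31 = 1⊕0⊕1⊕1⊕1⊕1⊕0⊕0⊕1⊕0⊕1⊕1⊕0⊕0⊕0⊕0 = 0
s2: b2⊕b3⊕b6⊕b7⊕b10⊕b11⊕b14⊕b15⊕b18⊕b19⊕b22⊕b23⊕b26⊕b27⊕b30⊕b31 = 1⊕0⊕0⊕1⊕1⊕1⊕1⊕0⊕1⊕0⊕0⊕1⊕1⊕0⊕1⊕0 = 1
s4: b4⊕b5⊕b6⊕b7⊕b12⊕b13⊕b14⊕b15⊕b20⊕b21⊕b22⊕b23⊕b28⊕b29⊕b30⊕b31 = 0⊕1⊕0⊕1⊕0⊕0⊕1⊕0⊕1⊕1⊕0⊕1⊕1⊕0⊕1⊕0 = 0
s8: b8⊕b9⊕b10⊕b11⊕b12⊕b13⊕b14⊕b15⊕b24⊕b25⊕b26⊕b27⊕b28⊕b29⊕b30⊕b31 = 0⊕1⊕1⊕1⊕0⊕0⊕1⊕0⊕1⊕0⊕1⊕0⊕1⊕0⊕1⊕0 = 0
s16: b16⊕b17⊕b18⊕b19⊕b20⊕b21⊕b22⊕b23⊕b24⊕b25⊕b26⊕b27⊕b28⊕b29⊕b30⊕b31 = 1⊕1⊕1⊕0⊕1⊕1⊕0⊕1⊕1⊕0⊕1⊕0⊕1⊕0⊕1⊕0 = 0
Syndrome (s16...s1) = 00010 → position 2.
Overall parity (XOR of all 32 bits, including p0): 0⊕1⊕1⊕0⊕0⊕1⊕0⊕1⊕0⊕1⊕1⊕1⊕0⊕0⊕1⊕0⊕1⊕1⊕1⊕0⊕1⊕1⊕0⊕1⊕1⊕0⊕1⊕0⊕1⊕0⊕1⊕0 = 0
Overall=0, syndrome position=2 → double-bit error detected (uncorrectable).

double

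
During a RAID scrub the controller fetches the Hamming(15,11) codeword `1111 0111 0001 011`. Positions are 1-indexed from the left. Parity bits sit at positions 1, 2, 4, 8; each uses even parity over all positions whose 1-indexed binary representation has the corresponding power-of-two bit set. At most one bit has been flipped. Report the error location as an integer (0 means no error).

s1: b1⊕b3⊕b5⊕b7⊕b9⊕b11⊕b13⊕b15 = 1⊕1⊕0⊕1⊕0⊕0⊕0⊕1 = 0
s2: b2⊕b3⊕b6⊕b7⊕b10⊕b11⊕b14⊕b15 = 1⊕1⊕1⊕1⊕0⊕0⊕1⊕1 = 0
s4: b4⊕b5⊕b6⊕b7⊕b12⊕b13⊕b14⊕b15 = 1⊕0⊕1⊕1⊕1⊕0⊕1⊕1 = 0
s8: b8⊕b9⊕b10⊕b11⊕b12⊕b13⊕b14⊕b15 = 1⊕0⊕0⊕0⊕1⊕0⊕1⊕1 = 0
Syndrome (s8...s1) = 0000 → position 0 (no error).

0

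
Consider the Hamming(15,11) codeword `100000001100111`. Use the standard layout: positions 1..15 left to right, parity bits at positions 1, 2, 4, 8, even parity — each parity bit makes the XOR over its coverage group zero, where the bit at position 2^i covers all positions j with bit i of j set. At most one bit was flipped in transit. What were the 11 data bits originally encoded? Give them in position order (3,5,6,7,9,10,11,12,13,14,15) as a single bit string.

00001100101

s1: b1⊕b3⊕b5⊕b7⊕b9⊕b11⊕b13⊕b15 = 1⊕0⊕0⊕0⊕1⊕0⊕1⊕1 = 0
s2: b2⊕b3⊕b6⊕b7⊕b10⊕b11⊕b14⊕b15 = 0⊕0⊕0⊕0⊕1⊕0⊕1⊕1 = 1
s4: b4⊕b5⊕b6⊕b7⊕b12⊕b13⊕b14⊕b15 = 0⊕0⊕0⊕0⊕0⊕1⊕1⊕1 = 1
s8: b8⊕b9⊕b10⊕b11⊕b12⊕b13⊕b14⊕b15 = 0⊕1⊕1⊕0⊕0⊕1⊕1⊕1 = 1
Syndrome (s8...s1) = 1110 → position 14.
Flip bit 14: corrected codeword = 100000001100101
Data bits at positions 3,5,6,7,9,10,11,12,13,14,15: 00001100101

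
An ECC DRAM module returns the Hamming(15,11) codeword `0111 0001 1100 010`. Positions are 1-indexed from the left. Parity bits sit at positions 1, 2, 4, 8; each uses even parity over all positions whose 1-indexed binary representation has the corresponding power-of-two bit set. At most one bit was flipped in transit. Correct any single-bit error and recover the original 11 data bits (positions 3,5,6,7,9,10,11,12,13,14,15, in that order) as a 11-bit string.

s1: b1⊕b3⊕b5⊕b7⊕b9⊕b11⊕b13⊕b15 = 0⊕1⊕0⊕0⊕1⊕0⊕0⊕0 = 0
s2: b2⊕b3⊕b6⊕b7⊕b10⊕b11⊕b14⊕b15 = 1⊕1⊕0⊕0⊕1⊕0⊕1⊕0 = 0
s4: b4⊕b5⊕b6⊕b7⊕b12⊕b13⊕b14⊕b15 = 1⊕0⊕0⊕0⊕0⊕0⊕1⊕0 = 0
s8: b8⊕b9⊕b10⊕b11⊕b12⊕b13⊕b14⊕b15 = 1⊕1⊕1⊕0⊕0⊕0⊕1⊕0 = 0
Syndrome (s8...s1) = 0000 → position 0 (no error).
No correction needed.
Data bits at positions 3,5,6,7,9,10,11,12,13,14,15: 10001100010

10001100010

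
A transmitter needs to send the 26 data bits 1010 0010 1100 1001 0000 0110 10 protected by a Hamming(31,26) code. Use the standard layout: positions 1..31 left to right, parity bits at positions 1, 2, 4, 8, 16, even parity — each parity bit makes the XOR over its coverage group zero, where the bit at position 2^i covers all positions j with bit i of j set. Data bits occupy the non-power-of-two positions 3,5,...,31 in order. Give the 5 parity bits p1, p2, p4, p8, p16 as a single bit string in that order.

11001

Place data bits at non-power-of-two positions: b3=1, b5=0, b6=1, b7=0, b9=0, b10=0, b11=1, b12=0, b13=1, b14=1, b15=0, b17=0, b18=1, b19=0, b20=0, b21=1, b22=0, b23=0, b24=0, b25=0, b26=0, b27=1, b28=1, b29=0, b30=1, b31=0.
p1 = XOR of data positions {3,5,7,9,11,13,15,17,19,21,23,25,27,29,31} = 1⊕0⊕0⊕0⊕1⊕1⊕0⊕0⊕0⊕1⊕0⊕0⊕1⊕0⊕0 = 1
p2 = XOR of data positions {3,6,7,10,11,14,15,18,19,22,23,26,27,30,31} = 1⊕1⊕0⊕0⊕1⊕1⊕0⊕1⊕0⊕0⊕0⊕0⊕1⊕1⊕0 = 1
p4 = XOR of data positions {5,6,7,12,13,14,15,20,21,22,23,28,29,30,31} = 0⊕1⊕0⊕0⊕1⊕1⊕0⊕0⊕1⊕0⊕0⊕1⊕0⊕1⊕0 = 0
p8 = XOR of data positions {9,10,11,12,13,14,15,24,25,26,27,28,29,30,31} = 0⊕0⊕1⊕0⊕1⊕1⊕0⊕0⊕0⊕0⊕1⊕1⊕0⊕1⊕0 = 0
p16 = XOR of data positions {17,18,19,20,21,22,23,24,25,26,27,28,29,30,31} = 0⊕1⊕0⊕0⊕1⊕0⊕0⊕0⊕0⊕0⊕1⊕1⊕0⊕1⊕0 = 1
Parity bits p1,p2,p4,p8,p16 = 11001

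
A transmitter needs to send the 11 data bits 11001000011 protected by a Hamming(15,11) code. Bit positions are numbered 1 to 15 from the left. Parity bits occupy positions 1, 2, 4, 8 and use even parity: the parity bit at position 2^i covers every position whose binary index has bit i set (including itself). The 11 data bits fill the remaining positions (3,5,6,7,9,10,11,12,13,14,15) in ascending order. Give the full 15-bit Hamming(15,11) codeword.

011110011000011

Place data bits at non-power-of-two positions: b3=1, b5=1, b6=0, b7=0, b9=1, b10=0, b11=0, b12=0, b13=0, b14=1, b15=1.
p1 = XOR of data positions {3,5,7,9,11,13,15} = 1⊕1⊕0⊕1⊕0⊕0⊕1 = 0
p2 = XOR of data positions {3,6,7,10,11,14,15} = 1⊕0⊕0⊕0⊕0⊕1⊕1 = 1
p4 = XOR of data positions {5,6,7,12,13,14,15} = 1⊕0⊕0⊕0⊕0⊕1⊕1 = 1
p8 = XOR of data positions {9,10,11,12,13,14,15} = 1⊕0⊕0⊕0⊕0⊕1⊕1 = 1
Codeword b1..b15 = 011110011000011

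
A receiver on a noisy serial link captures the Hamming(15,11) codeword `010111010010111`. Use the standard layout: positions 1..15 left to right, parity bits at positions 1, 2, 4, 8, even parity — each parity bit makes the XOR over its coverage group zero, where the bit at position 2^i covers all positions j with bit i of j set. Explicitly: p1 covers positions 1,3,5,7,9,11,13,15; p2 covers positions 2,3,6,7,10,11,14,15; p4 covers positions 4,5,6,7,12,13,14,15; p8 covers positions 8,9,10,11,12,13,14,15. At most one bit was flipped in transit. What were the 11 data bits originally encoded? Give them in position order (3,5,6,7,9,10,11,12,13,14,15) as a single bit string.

s1: b1⊕b3⊕b5⊕b7⊕b9⊕b11⊕b13⊕b15 = 0⊕0⊕1⊕0⊕0⊕1⊕1⊕1 = 0
s2: b2⊕b3⊕b6⊕b7⊕b10⊕b11⊕b14⊕b15 = 1⊕0⊕1⊕0⊕0⊕1⊕1⊕1 = 1
s4: b4⊕b5⊕b6⊕b7⊕b12⊕b13⊕b14⊕b15 = 1⊕1⊕1⊕0⊕0⊕1⊕1⊕1 = 0
s8: b8⊕b9⊕b10⊕b11⊕b12⊕b13⊕b14⊕b15 = 1⊕0⊕0⊕1⊕0⊕1⊕1⊕1 = 1
Syndrome (s8...s1) = 1010 → position 10.
Flip bit 10: corrected codeword = 010111010110111
Data bits at positions 3,5,6,7,9,10,11,12,13,14,15: 01100110111

01100110111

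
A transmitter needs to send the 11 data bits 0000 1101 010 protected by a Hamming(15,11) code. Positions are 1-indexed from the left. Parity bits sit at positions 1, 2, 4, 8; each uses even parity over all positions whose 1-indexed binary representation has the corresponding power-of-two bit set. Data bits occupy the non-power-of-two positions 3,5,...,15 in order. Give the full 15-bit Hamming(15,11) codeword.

Place data bits at non-power-of-two positions: b3=0, b5=0, b6=0, b7=0, b9=1, b10=1, b11=0, b12=1, b13=0, b14=1, b15=0.
p1 = XOR of data positions {3,5,7,9,11,13,15} = 0⊕0⊕0⊕1⊕0⊕0⊕0 = 1
p2 = XOR of data positions {3,6,7,10,11,14,15} = 0⊕0⊕0⊕1⊕0⊕1⊕0 = 0
p4 = XOR of data positions {5,6,7,12,13,14,15} = 0⊕0⊕0⊕1⊕0⊕1⊕0 = 0
p8 = XOR of data positions {9,10,11,12,13,14,15} = 1⊕1⊕0⊕1⊕0⊕1⊕0 = 0
Codeword b1..b15 = 100000001101010

100000001101010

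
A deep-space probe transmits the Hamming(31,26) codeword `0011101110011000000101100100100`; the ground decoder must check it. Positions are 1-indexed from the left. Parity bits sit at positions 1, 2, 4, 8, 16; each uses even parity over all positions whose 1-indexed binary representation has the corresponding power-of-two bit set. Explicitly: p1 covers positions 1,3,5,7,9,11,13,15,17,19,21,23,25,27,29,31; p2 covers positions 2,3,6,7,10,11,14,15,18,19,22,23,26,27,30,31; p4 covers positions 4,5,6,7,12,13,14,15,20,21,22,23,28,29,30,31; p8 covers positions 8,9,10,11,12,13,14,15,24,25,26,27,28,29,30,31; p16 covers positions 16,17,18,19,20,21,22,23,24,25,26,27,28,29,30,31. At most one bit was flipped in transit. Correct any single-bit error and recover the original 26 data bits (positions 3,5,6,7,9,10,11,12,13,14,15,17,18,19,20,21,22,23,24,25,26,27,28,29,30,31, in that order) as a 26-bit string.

s1: b1⊕b3⊕b5⊕b7⊕b9⊕b11⊕b13⊕b15⊕b17⊕b19⊕b21⊕b23⊕b25⊕b27⊕b29⊕b31 = 0⊕1⊕1⊕1⊕1⊕0⊕1⊕0⊕0⊕0⊕0⊕1⊕0⊕0⊕1⊕0 = 1
s2: b2⊕b3⊕b6⊕b7⊕b10⊕b11⊕b14⊕b15⊕b18⊕b19⊕b22⊕b23⊕b26⊕b27⊕b30⊕b31 = 0⊕1⊕0⊕1⊕0⊕0⊕0⊕0⊕0⊕0⊕1⊕1⊕1⊕0⊕0⊕0 = 1
s4: b4⊕b5⊕b6⊕b7⊕b12⊕b13⊕b14⊕b15⊕b20⊕b21⊕b22⊕b23⊕b28⊕b29⊕b30⊕b31 = 1⊕1⊕0⊕1⊕1⊕1⊕0⊕0⊕1⊕0⊕1⊕1⊕0⊕1⊕0⊕0 = 1
s8: b8⊕b9⊕b10⊕b11⊕b12⊕b13⊕b14⊕b15⊕b24⊕b25⊕b26⊕b27⊕b28⊕b29⊕b30⊕b31 = 1⊕1⊕0⊕0⊕1⊕1⊕0⊕0⊕0⊕0⊕1⊕0⊕0⊕1⊕0⊕0 = 0
s16: b16⊕b17⊕b18⊕b19⊕b20⊕b21⊕b22⊕b23⊕b24⊕b25⊕b26⊕b27⊕b28⊕b29⊕b30⊕b31 = 0⊕0⊕0⊕0⊕1⊕0⊕1⊕1⊕0⊕0⊕1⊕0⊕0⊕1⊕0⊕0 = 1
Syndrome (s16...s1) = 10111 → position 23.
Flip bit 23: corrected codeword = 0011101110011000000101000100100
Data bits at positions 3,5,6,7,9,10,11,12,13,14,15,17,18,19,20,21,22,23,24,25,26,27,28,29,30,31: 11011001100000101000100100

11011001100000101000100100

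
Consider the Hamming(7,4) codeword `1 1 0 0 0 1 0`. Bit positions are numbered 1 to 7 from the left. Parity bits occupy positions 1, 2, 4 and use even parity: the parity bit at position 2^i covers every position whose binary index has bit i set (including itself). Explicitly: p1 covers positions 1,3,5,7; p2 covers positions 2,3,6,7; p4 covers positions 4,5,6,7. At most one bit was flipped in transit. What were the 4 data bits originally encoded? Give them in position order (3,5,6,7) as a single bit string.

s1: b1⊕b3⊕b5⊕b7 = 1⊕0⊕0⊕0 = 1
s2: b2⊕b3⊕b6⊕b7 = 1⊕0⊕1⊕0 = 0
s4: b4⊕b5⊕b6⊕b7 = 0⊕0⊕1⊕0 = 1
Syndrome (s4...s1) = 101 → position 5.
Flip bit 5: corrected codeword = 1100110
Data bits at positions 3,5,6,7: 0110

0110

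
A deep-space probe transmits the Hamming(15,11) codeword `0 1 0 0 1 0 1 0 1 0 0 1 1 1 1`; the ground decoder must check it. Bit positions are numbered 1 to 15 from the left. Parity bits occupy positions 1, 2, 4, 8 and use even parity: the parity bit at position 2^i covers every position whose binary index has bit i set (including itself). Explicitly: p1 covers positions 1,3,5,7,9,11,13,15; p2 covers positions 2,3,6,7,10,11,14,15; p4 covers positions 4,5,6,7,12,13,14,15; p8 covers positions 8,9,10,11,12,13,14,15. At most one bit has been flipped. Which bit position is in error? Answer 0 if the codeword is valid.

9

s1: b1⊕b3⊕b5⊕b7⊕b9⊕b11⊕b13⊕b15 = 0⊕0⊕1⊕1⊕1⊕0⊕1⊕1 = 1
s2: b2⊕b3⊕b6⊕b7⊕b10⊕b11⊕b14⊕b15 = 1⊕0⊕0⊕1⊕0⊕0⊕1⊕1 = 0
s4: b4⊕b5⊕b6⊕b7⊕b12⊕b13⊕b14⊕b15 = 0⊕1⊕0⊕1⊕1⊕1⊕1⊕1 = 0
s8: b8⊕b9⊕b10⊕b11⊕b12⊕b13⊕b14⊕b15 = 0⊕1⊕0⊕0⊕1⊕1⊕1⊕1 = 1
Syndrome (s8...s1) = 1001 → position 9.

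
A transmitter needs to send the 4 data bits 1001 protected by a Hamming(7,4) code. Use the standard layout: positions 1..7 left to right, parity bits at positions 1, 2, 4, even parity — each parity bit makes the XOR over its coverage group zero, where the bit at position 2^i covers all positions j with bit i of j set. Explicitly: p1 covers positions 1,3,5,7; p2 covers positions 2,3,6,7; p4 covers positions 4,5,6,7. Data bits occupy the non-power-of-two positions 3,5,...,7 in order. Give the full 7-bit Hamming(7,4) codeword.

Place data bits at non-power-of-two positions: b3=1, b5=0, b6=0, b7=1.
p1 = XOR of data positions {3,5,7} = 1⊕0⊕1 = 0
p2 = XOR of data positions {3,6,7} = 1⊕0⊕1 = 0
p4 = XOR of data positions {5,6,7} = 0⊕0⊕1 = 1
Codeword b1..b7 = 0011001

0011001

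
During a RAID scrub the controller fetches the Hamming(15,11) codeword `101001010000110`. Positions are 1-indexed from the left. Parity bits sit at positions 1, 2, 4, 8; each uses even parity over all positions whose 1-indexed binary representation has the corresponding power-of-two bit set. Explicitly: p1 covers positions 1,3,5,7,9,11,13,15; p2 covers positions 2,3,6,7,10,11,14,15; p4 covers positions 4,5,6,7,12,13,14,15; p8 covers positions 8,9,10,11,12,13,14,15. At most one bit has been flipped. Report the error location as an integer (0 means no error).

s1: b1⊕b3⊕b5⊕b7⊕b9⊕b11⊕b13⊕b15 = 1⊕1⊕0⊕0⊕0⊕0⊕1⊕0 = 1
s2: b2⊕b3⊕b6⊕b7⊕b10⊕b11⊕b14⊕b15 = 0⊕1⊕1⊕0⊕0⊕0⊕1⊕0 = 1
s4: b4⊕b5⊕b6⊕b7⊕b12⊕b13⊕b14⊕b15 = 0⊕0⊕1⊕0⊕0⊕1⊕1⊕0 = 1
s8: b8⊕b9⊕b10⊕b11⊕b12⊕b13⊕b14⊕b15 = 1⊕0⊕0⊕0⊕0⊕1⊕1⊕0 = 1
Syndrome (s8...s1) = 1111 → position 15.

15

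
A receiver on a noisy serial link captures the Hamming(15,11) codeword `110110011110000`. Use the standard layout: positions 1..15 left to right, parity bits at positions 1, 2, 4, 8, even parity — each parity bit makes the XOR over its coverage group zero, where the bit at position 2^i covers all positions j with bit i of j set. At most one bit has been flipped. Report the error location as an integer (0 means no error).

s1: b1⊕b3⊕b5⊕b7⊕b9⊕b11⊕b13⊕b15 = 1⊕0⊕1⊕0⊕1⊕1⊕0⊕0 = 0
s2: b2⊕b3⊕b6⊕b7⊕b10⊕b11⊕b14⊕b15 = 1⊕0⊕0⊕0⊕1⊕1⊕0⊕0 = 1
s4: b4⊕b5⊕b6⊕b7⊕b12⊕b13⊕b14⊕b15 = 1⊕1⊕0⊕0⊕0⊕0⊕0⊕0 = 0
s8: b8⊕b9⊕b10⊕b11⊕b12⊕b13⊕b14⊕b15 = 1⊕1⊕1⊕1⊕0⊕0⊕0⊕0 = 0
Syndrome (s8...s1) = 0010 → position 2.

2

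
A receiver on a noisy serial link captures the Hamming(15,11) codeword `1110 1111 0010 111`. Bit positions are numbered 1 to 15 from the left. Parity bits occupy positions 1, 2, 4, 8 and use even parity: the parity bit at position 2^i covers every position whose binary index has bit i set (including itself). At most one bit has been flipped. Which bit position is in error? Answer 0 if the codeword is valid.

11

s1: b1⊕b3⊕b5⊕b7⊕b9⊕b11⊕b13⊕b15 = 1⊕1⊕1⊕1⊕0⊕1⊕1⊕1 = 1
s2: b2⊕b3⊕b6⊕b7⊕b10⊕b11⊕b14⊕b15 = 1⊕1⊕1⊕1⊕0⊕1⊕1⊕1 = 1
s4: b4⊕b5⊕b6⊕b7⊕b12⊕b13⊕b14⊕b15 = 0⊕1⊕1⊕1⊕0⊕1⊕1⊕1 = 0
s8: b8⊕b9⊕b10⊕b11⊕b12⊕b13⊕b14⊕b15 = 1⊕0⊕0⊕1⊕0⊕1⊕1⊕1 = 1
Syndrome (s8...s1) = 1011 → position 11.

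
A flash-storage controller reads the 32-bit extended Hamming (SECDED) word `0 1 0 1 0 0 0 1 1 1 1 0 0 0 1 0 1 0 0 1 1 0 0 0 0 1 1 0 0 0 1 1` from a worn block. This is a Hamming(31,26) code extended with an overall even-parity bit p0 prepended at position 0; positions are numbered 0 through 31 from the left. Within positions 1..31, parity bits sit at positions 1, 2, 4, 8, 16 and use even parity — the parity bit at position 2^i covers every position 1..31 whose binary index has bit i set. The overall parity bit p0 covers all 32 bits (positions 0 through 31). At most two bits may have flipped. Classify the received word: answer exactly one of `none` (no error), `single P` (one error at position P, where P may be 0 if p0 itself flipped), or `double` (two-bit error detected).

s1: b1⊕b3⊕b5⊕b7⊕b9⊕b11⊕b13⊕b15⊕b17⊕b19⊕b21⊕b23⊕b25⊕b27⊕b29⊕b31 = 1⊕1⊕0⊕1⊕1⊕0⊕0⊕0⊕0⊕1⊕0⊕0⊕1⊕0⊕0⊕1 = 1
s2: b2⊕b3⊕b6⊕b7⊕b10⊕b11⊕b14⊕b15⊕b18⊕b19⊕b22⊕b23⊕b26⊕b27⊕b30⊕b31 = 0⊕1⊕0⊕1⊕1⊕0⊕1⊕0⊕0⊕1⊕0⊕0⊕1⊕0⊕1⊕1 = 0
s4: b4⊕b5⊕b6⊕b7⊕b12⊕b13⊕b14⊕b15⊕b20⊕b21⊕b22⊕b23⊕b28⊕b29⊕b30⊕b31 = 0⊕0⊕0⊕1⊕0⊕0⊕1⊕0⊕1⊕0⊕0⊕0⊕0⊕0⊕1⊕1 = 1
s8: b8⊕b9⊕b10⊕b11⊕b12⊕b13⊕b14⊕b15⊕b24⊕b25⊕b26⊕b27⊕b28⊕b29⊕b30⊕b31 = 1⊕1⊕1⊕0⊕0⊕0⊕1⊕0⊕0⊕1⊕1⊕0⊕0⊕0⊕1⊕1 = 0
s16: b16⊕b17⊕b18⊕b19⊕b20⊕b21⊕b22⊕b23⊕b24⊕b25⊕b26⊕b27⊕b28⊕b29⊕b30⊕b31 = 1⊕0⊕0⊕1⊕1⊕0⊕0⊕0⊕0⊕1⊕1⊕0⊕0⊕0⊕1⊕1 = 1
Syndrome (s16...s1) = 10101 → position 21.
Overall parity (XOR of all 32 bits, including p0): 0⊕1⊕0⊕1⊕0⊕0⊕0⊕1⊕1⊕1⊕1⊕0⊕0⊕0⊕1⊕0⊕1⊕0⊕0⊕1⊕1⊕0⊕0⊕0⊕0⊕1⊕1⊕0⊕0⊕0⊕1⊕1 = 0
Overall=0, syndrome position=21 → double-bit error detected (uncorrectable).

double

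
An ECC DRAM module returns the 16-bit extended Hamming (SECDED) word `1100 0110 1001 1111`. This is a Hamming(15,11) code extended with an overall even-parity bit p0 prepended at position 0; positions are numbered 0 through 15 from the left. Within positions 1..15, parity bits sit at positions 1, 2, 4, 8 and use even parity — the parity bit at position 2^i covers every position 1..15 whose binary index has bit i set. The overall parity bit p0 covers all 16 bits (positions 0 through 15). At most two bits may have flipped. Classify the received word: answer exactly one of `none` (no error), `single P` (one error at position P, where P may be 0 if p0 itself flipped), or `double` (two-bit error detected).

s1: b1⊕b3⊕b5⊕b7⊕b9⊕b11⊕b13⊕b15 = 1⊕0⊕1⊕0⊕0⊕1⊕1⊕1 = 1
s2: b2⊕b3⊕b6⊕b7⊕b10⊕b11⊕b14⊕b15 = 0⊕0⊕1⊕0⊕0⊕1⊕1⊕1 = 0
s4: b4⊕b5⊕b6⊕b7⊕b12⊕b13⊕b14⊕b15 = 0⊕1⊕1⊕0⊕1⊕1⊕1⊕1 = 0
s8: b8⊕b9⊕b10⊕b11⊕b12⊕b13⊕b14⊕b15 = 1⊕0⊕0⊕1⊕1⊕1⊕1⊕1 = 0
Syndrome (s8...s1) = 0001 → position 1.
Overall parity (XOR of all 16 bits, including p0): 1⊕1⊕0⊕0⊕0⊕1⊕1⊕0⊕1⊕0⊕0⊕1⊕1⊕1⊕1⊕1 = 0
Overall=0, syndrome position=1 → double-bit error detected (uncorrectable).

double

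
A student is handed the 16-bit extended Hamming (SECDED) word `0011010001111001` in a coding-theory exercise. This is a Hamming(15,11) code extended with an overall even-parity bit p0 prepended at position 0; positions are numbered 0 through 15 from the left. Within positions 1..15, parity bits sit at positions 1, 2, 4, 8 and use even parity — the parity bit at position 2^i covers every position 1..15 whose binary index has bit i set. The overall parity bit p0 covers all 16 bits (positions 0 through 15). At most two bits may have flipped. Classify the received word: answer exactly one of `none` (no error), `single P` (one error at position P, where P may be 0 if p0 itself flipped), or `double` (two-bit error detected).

double

s1: b1⊕b3⊕b5⊕b7⊕b9⊕b11⊕b13⊕b15 = 0⊕1⊕1⊕0⊕1⊕1⊕0⊕1 = 1
s2: b2⊕b3⊕b6⊕b7⊕b10⊕b11⊕b14⊕b15 = 1⊕1⊕0⊕0⊕1⊕1⊕0⊕1 = 1
s4: b4⊕b5⊕b6⊕b7⊕b12⊕b13⊕b14⊕b15 = 0⊕1⊕0⊕0⊕1⊕0⊕0⊕1 = 1
s8: b8⊕b9⊕b10⊕b11⊕b12⊕b13⊕b14⊕b15 = 0⊕1⊕1⊕1⊕1⊕0⊕0⊕1 = 1
Syndrome (s8...s1) = 1111 → position 15.
Overall parity (XOR of all 16 bits, including p0): 0⊕0⊕1⊕1⊕0⊕1⊕0⊕0⊕0⊕1⊕1⊕1⊕1⊕0⊕0⊕1 = 0
Overall=0, syndrome position=15 → double-bit error detected (uncorrectable).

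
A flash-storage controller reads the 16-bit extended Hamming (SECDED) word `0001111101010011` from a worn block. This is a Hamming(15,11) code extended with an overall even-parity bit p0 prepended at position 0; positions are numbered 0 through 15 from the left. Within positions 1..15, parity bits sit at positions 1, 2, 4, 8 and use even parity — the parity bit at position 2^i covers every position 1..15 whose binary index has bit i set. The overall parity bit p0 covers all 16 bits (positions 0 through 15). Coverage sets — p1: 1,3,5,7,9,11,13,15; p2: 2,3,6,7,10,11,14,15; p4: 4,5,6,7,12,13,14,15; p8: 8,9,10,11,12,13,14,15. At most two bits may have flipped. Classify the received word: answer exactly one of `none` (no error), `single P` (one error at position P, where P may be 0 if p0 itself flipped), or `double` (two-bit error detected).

s1: b1⊕b3⊕b5⊕b7⊕b9⊕b11⊕b13⊕b15 = 0⊕1⊕1⊕1⊕1⊕1⊕0⊕1 = 0
s2: b2⊕b3⊕b6⊕b7⊕b10⊕b11⊕b14⊕b15 = 0⊕1⊕1⊕1⊕0⊕1⊕1⊕1 = 0
s4: b4⊕b5⊕b6⊕b7⊕b12⊕b13⊕b14⊕b15 = 1⊕1⊕1⊕1⊕0⊕0⊕1⊕1 = 0
s8: b8⊕b9⊕b10⊕b11⊕b12⊕b13⊕b14⊕b15 = 0⊕1⊕0⊕1⊕0⊕0⊕1⊕1 = 0
Syndrome (s8...s1) = 0000 → position 0 (no error).
Overall parity (XOR of all 16 bits, including p0): 0⊕0⊕0⊕1⊕1⊕1⊕1⊕1⊕0⊕1⊕0⊕1⊕0⊕0⊕1⊕1 = 1
Overall=1, syndrome position=0 → single-bit error at position 0.

single 0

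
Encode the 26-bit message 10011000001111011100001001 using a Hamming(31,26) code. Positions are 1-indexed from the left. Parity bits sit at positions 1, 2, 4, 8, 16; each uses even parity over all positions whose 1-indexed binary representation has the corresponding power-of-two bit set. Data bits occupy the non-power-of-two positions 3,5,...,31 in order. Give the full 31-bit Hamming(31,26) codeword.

Place data bits at non-power-of-two positions: b3=1, b5=0, b6=0, b7=1, b9=1, b10=0, b11=0, b12=0, b13=0, b14=0, b15=1, b17=1, b18=1, b19=1, b20=0, b21=1, b22=1, b23=1, b24=0, b25=0, b26=0, b27=0, b28=1, b29=0, b30=0, b31=1.
p1 = XOR of data positions {3,5,7,9,11,13,15,17,19,21,23,25,27,29,31} = 1⊕0⊕1⊕1⊕0⊕0⊕1⊕1⊕1⊕1⊕1⊕0⊕0⊕0⊕1 = 1
p2 = XOR of data positions {3,6,7,10,11,14,15,18,19,22,23,26,27,30,31} = 1⊕0⊕1⊕0⊕0⊕0⊕1⊕1⊕1⊕1⊕1⊕0⊕0⊕0⊕1 = 0
p4 = XOR of data positions {5,6,7,12,13,14,15,20,21,22,23,28,29,30,31} = 0⊕0⊕1⊕0⊕0⊕0⊕1⊕0⊕1⊕1⊕1⊕1⊕0⊕0⊕1 = 1
p8 = XOR of data positions {9,10,11,12,13,14,15,24,25,26,27,28,29,30,31} = 1⊕0⊕0⊕0⊕0⊕0⊕1⊕0⊕0⊕0⊕0⊕1⊕0⊕0⊕1 = 0
p16 = XOR of data positions {17,18,19,20,21,22,23,24,25,26,27,28,29,30,31} = 1⊕1⊕1⊕0⊕1⊕1⊕1⊕0⊕0⊕0⊕0⊕1⊕0⊕0⊕1 = 0
Codeword b1..b31 = 1011001010000010111011100001001

1011001010000010111011100001001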